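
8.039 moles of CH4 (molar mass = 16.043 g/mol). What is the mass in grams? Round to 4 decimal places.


mass = n * M
mass = 8.039 * 16.043
mass = 128.969677 g, rounded to 4 dp:

128.9697 g


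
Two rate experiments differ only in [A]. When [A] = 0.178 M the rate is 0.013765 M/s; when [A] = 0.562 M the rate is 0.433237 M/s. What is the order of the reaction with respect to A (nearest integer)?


Rate is proportional to [A]^n, so rate2/rate1 = ([A]2/[A]1)^n. Take logs to solve for n.
rate2/rate1 = 0.433237 / 0.013765 = 31.4738
[A]2/[A]1 = 0.562 / 0.178 = 3.1573
n = ln(31.4738) / ln(3.1573) = 3.0
Nearest integer order:

3


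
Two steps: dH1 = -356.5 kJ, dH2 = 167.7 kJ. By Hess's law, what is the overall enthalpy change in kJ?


Hess's law: enthalpy is a state function, so add the step enthalpies.
dH_total = dH1 + dH2 = -356.5 + (167.7)
dH_total = -188.8 kJ:

-188.80 kJ


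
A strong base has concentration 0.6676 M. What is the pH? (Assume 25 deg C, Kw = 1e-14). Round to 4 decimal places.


A strong base dissociates completely, so [OH-] equals the given concentration.
pOH = -log10([OH-]) = -log10(0.6676) = 0.175484
pH = 14 - pOH = 14 - 0.175484
pH = 13.824516, rounded to 4 dp:

13.8245


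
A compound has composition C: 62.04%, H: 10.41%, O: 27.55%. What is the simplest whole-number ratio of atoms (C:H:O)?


Assume 100 g of compound, divide each mass% by atomic mass to get moles, then normalize by the smallest to get a raw atom ratio.
Moles per 100 g: C: 62.04/12.011 = 5.1653, H: 10.41/1.008 = 10.3274, O: 27.55/15.999 = 1.722
Raw ratio (divide by min = 1.722): C: 3.0, H: 5.997, O: 1.0
Multiply by 1 to clear fractions: C: 3.0 ~= 3, H: 5.997 ~= 6, O: 1.0 ~= 1
Reduce by GCD to get the simplest whole-number ratio:

3:6:1


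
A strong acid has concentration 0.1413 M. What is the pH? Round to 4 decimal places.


A strong acid dissociates completely, so [H+] equals the given concentration.
pH = -log10([H+]) = -log10(0.1413)
pH = 0.84985784, rounded to 4 dp:

0.8499


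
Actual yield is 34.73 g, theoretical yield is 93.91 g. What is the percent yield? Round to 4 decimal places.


% yield = 100 * actual / theoretical
% yield = 100 * 34.73 / 93.91
% yield = 36.98221702 %, rounded to 4 dp:

36.9822 %


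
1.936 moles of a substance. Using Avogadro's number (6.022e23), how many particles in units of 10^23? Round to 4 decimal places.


N = n * NA, then divide by 1e23 for the requested units.
N / 1e23 = n * 6.022
N / 1e23 = 1.936 * 6.022
N / 1e23 = 11.658592, rounded to 4 dp:

11.6586


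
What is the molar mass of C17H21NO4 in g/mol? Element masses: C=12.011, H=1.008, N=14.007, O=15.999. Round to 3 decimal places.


M = sum(count * atomic_mass) over atoms.
M = 17*12.011 + 21*1.008 + 1*14.007 + 4*15.999
M = 204.187 + 21.168 + 14.007 + 63.996
M = 303.358 g/mol, rounded to 3 dp:

303.358 g/mol


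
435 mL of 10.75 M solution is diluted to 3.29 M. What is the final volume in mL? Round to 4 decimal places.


Dilution: M1*V1 = M2*V2, solve for V2.
V2 = M1*V1 / M2
V2 = 10.75 * 435 / 3.29
V2 = 4676.25 / 3.29
V2 = 1421.35258359 mL, rounded to 4 dp:

1421.3526 mL


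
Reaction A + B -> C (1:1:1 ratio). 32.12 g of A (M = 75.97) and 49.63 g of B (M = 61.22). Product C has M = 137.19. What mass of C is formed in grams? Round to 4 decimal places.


Find moles of each reactant; the smaller value is the limiting reagent in a 1:1:1 reaction, so moles_C equals moles of the limiter.
n_A = mass_A / M_A = 32.12 / 75.97 = 0.422798 mol
n_B = mass_B / M_B = 49.63 / 61.22 = 0.810683 mol
Limiting reagent: A (smaller), n_limiting = 0.422798 mol
mass_C = n_limiting * M_C = 0.422798 * 137.19
mass_C = 58.00365762 g, rounded to 4 dp:

58.0037 g


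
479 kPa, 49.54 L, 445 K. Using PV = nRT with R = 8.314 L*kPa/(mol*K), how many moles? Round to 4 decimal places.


PV = nRT, solve for n = PV / (RT).
PV = 479 * 49.54 = 23729.66
RT = 8.314 * 445 = 3699.73
n = 23729.66 / 3699.73
n = 6.41388966 mol, rounded to 4 dp:

6.4139 mol


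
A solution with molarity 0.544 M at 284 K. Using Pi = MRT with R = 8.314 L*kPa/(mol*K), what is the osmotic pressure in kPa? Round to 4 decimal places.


Osmotic pressure (van't Hoff): Pi = M*R*T.
RT = 8.314 * 284 = 2361.176
Pi = 0.544 * 2361.176
Pi = 1284.479744 kPa, rounded to 4 dp:

1284.4797 kPa


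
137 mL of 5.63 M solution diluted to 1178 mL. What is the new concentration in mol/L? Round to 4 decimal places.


Dilution: M1*V1 = M2*V2, solve for M2.
M2 = M1*V1 / V2
M2 = 5.63 * 137 / 1178
M2 = 771.31 / 1178
M2 = 0.65476231 mol/L, rounded to 4 dp:

0.6548 mol/L


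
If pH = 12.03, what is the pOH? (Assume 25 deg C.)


At 25 deg C, pH + pOH = 14.
pOH = 14 - pH = 14 - 12.03
pOH = 1.97:

1.97


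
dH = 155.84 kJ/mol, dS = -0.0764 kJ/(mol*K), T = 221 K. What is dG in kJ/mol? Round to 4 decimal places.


Gibbs: dG = dH - T*dS (consistent units, dS already in kJ/(mol*K)).
T*dS = 221 * -0.0764 = -16.8844
dG = 155.84 - (-16.8844)
dG = 172.7244 kJ/mol, rounded to 4 dp:

172.7244 kJ/mol


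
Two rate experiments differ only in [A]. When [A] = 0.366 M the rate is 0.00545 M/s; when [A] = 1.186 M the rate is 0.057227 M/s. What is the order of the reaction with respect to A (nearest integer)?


Rate is proportional to [A]^n, so rate2/rate1 = ([A]2/[A]1)^n. Take logs to solve for n.
rate2/rate1 = 0.057227 / 0.00545 = 10.5004
[A]2/[A]1 = 1.186 / 0.366 = 3.2404
n = ln(10.5004) / ln(3.2404) = 2.0
Nearest integer order:

2


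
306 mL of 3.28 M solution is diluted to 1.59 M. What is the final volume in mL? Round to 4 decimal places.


Dilution: M1*V1 = M2*V2, solve for V2.
V2 = M1*V1 / M2
V2 = 3.28 * 306 / 1.59
V2 = 1003.68 / 1.59
V2 = 631.24528302 mL, rounded to 4 dp:

631.2453 mL


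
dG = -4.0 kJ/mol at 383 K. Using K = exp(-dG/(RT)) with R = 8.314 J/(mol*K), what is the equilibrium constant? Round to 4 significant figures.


dG is in kJ/mol; multiply by 1000 to match R in J/(mol*K).
RT = 8.314 * 383 = 3184.262 J/mol
exponent = -dG*1000 / (RT) = -(-4.0*1000) / 3184.262 = 1.25617804
K = exp(1.25617804)
K = 3.5119732, rounded to 4 significant figures:

3.512


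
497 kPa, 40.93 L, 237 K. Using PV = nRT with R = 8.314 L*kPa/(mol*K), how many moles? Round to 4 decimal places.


PV = nRT, solve for n = PV / (RT).
PV = 497 * 40.93 = 20342.21
RT = 8.314 * 237 = 1970.418
n = 20342.21 / 1970.418
n = 10.32380439 mol, rounded to 4 dp:

10.3238 mol


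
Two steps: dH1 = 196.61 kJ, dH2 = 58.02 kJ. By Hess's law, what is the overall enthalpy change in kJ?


Hess's law: enthalpy is a state function, so add the step enthalpies.
dH_total = dH1 + dH2 = 196.61 + (58.02)
dH_total = 254.63 kJ:

254.63 kJ


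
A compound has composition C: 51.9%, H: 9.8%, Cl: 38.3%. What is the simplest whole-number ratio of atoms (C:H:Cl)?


Assume 100 g of compound, divide each mass% by atomic mass to get moles, then normalize by the smallest to get a raw atom ratio.
Moles per 100 g: C: 51.9/12.011 = 4.321, H: 9.8/1.008 = 9.7222, Cl: 38.3/35.453 = 1.0803
Raw ratio (divide by min = 1.0803): C: 4.0, H: 9.0, Cl: 1.0
Multiply by 1 to clear fractions: C: 4.0 ~= 4, H: 9.0 ~= 9, Cl: 1.0 ~= 1
Reduce by GCD to get the simplest whole-number ratio:

4:9:1


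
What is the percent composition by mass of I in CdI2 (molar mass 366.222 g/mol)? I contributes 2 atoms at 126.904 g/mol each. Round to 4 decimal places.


pct = 100 * (n_elem * M_elem) / M_total
mass_contribution = 2 * 126.904 = 253.808 g/mol
pct = 100 * 253.808 / 366.222
pct = 69.30441099 %, rounded to 4 dp:

69.3044 %


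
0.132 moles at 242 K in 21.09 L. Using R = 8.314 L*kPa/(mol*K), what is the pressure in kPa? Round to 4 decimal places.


PV = nRT, solve for P = nRT / V.
nRT = 0.132 * 8.314 * 242 = 265.5824
P = 265.5824 / 21.09
P = 12.59281176 kPa, rounded to 4 dp:

12.5928 kPa


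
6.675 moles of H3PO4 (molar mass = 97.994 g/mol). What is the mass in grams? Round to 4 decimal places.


mass = n * M
mass = 6.675 * 97.994
mass = 654.10995 g, rounded to 4 dp:

654.1100 g


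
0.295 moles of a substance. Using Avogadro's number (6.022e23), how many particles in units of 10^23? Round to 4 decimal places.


N = n * NA, then divide by 1e23 for the requested units.
N / 1e23 = n * 6.022
N / 1e23 = 0.295 * 6.022
N / 1e23 = 1.77649, rounded to 4 dp:

1.7765


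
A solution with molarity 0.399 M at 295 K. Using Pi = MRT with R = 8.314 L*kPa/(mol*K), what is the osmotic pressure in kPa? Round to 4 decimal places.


Osmotic pressure (van't Hoff): Pi = M*R*T.
RT = 8.314 * 295 = 2452.63
Pi = 0.399 * 2452.63
Pi = 978.59937 kPa, rounded to 4 dp:

978.5994 kPa


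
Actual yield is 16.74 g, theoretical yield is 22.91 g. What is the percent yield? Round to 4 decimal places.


% yield = 100 * actual / theoretical
% yield = 100 * 16.74 / 22.91
% yield = 73.06852903 %, rounded to 4 dp:

73.0685 %


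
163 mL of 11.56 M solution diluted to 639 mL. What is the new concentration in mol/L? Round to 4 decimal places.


Dilution: M1*V1 = M2*V2, solve for M2.
M2 = M1*V1 / V2
M2 = 11.56 * 163 / 639
M2 = 1884.28 / 639
M2 = 2.94879499 mol/L, rounded to 4 dp:

2.9488 mol/L


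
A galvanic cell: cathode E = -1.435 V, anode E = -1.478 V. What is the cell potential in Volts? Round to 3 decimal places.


Standard cell potential: E_cell = E_cathode - E_anode.
E_cell = -1.435 - (-1.478)
E_cell = 0.043 V, rounded to 3 dp:

0.043 V


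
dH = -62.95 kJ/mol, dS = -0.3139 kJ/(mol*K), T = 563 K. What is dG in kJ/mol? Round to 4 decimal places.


Gibbs: dG = dH - T*dS (consistent units, dS already in kJ/(mol*K)).
T*dS = 563 * -0.3139 = -176.7257
dG = -62.95 - (-176.7257)
dG = 113.7757 kJ/mol, rounded to 4 dp:

113.7757 kJ/mol


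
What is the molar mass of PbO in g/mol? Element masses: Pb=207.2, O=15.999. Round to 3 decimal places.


M = sum(count * atomic_mass) over atoms.
M = 1*207.2 + 1*15.999
M = 207.2 + 15.999
M = 223.199 g/mol, rounded to 3 dp:

223.199 g/mol


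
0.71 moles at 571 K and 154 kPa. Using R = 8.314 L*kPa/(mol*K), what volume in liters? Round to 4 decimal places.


PV = nRT, solve for V = nRT / P.
nRT = 0.71 * 8.314 * 571 = 3370.5787
V = 3370.5787 / 154
V = 21.88687468 L, rounded to 4 dp:

21.8869 L


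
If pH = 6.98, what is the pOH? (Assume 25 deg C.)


At 25 deg C, pH + pOH = 14.
pOH = 14 - pH = 14 - 6.98
pOH = 7.02:

7.02


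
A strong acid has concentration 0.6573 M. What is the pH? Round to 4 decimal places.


A strong acid dissociates completely, so [H+] equals the given concentration.
pH = -log10([H+]) = -log10(0.6573)
pH = 0.18223637, rounded to 4 dp:

0.1822


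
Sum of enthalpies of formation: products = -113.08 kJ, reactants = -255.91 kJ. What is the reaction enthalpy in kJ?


dH_rxn = sum(dH_f products) - sum(dH_f reactants)
dH_rxn = -113.08 - (-255.91)
dH_rxn = 142.83 kJ:

142.83 kJ


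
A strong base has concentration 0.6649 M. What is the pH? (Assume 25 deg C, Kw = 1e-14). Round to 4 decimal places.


A strong base dissociates completely, so [OH-] equals the given concentration.
pOH = -log10([OH-]) = -log10(0.6649) = 0.177244
pH = 14 - pOH = 14 - 0.177244
pH = 13.822756, rounded to 4 dp:

13.8228


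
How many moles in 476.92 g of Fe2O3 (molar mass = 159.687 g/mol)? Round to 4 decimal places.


n = mass / M
n = 476.92 / 159.687
n = 2.98659252 mol, rounded to 4 dp:

2.9866 mol


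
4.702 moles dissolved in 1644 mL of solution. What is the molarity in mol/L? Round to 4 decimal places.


Convert volume to liters: V_L = V_mL / 1000.
V_L = 1644 / 1000 = 1.644 L
M = n / V_L = 4.702 / 1.644
M = 2.86009732 mol/L, rounded to 4 dp:

2.8601 mol/L


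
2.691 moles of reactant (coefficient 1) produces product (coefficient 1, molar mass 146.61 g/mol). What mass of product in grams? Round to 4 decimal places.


Use the coefficient ratio to convert reactant moles to product moles, then multiply by the product's molar mass.
moles_P = moles_R * (coeff_P / coeff_R) = 2.691 * (1/1) = 2.691
mass_P = moles_P * M_P = 2.691 * 146.61
mass_P = 394.52751 g, rounded to 4 dp:

394.5275 g


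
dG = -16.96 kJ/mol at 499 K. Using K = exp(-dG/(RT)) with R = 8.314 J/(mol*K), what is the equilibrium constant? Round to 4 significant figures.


dG is in kJ/mol; multiply by 1000 to match R in J/(mol*K).
RT = 8.314 * 499 = 4148.686 J/mol
exponent = -dG*1000 / (RT) = -(-16.96*1000) / 4148.686 = 4.08804137
K = exp(4.08804137)
K = 59.622998, rounded to 4 significant figures:

59.62


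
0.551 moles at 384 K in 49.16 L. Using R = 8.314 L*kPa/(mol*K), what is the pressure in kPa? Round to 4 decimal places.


PV = nRT, solve for P = nRT / V.
nRT = 0.551 * 8.314 * 384 = 1759.1094
P = 1759.1094 / 49.16
P = 35.78334825 kPa, rounded to 4 dp:

35.7833 kPa


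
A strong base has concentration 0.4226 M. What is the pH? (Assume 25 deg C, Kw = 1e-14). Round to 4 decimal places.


A strong base dissociates completely, so [OH-] equals the given concentration.
pOH = -log10([OH-]) = -log10(0.4226) = 0.374071
pH = 14 - pOH = 14 - 0.374071
pH = 13.625929, rounded to 4 dp:

13.6259


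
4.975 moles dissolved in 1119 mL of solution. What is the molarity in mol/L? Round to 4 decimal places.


Convert volume to liters: V_L = V_mL / 1000.
V_L = 1119 / 1000 = 1.119 L
M = n / V_L = 4.975 / 1.119
M = 4.44593387 mol/L, rounded to 4 dp:

4.4459 mol/L


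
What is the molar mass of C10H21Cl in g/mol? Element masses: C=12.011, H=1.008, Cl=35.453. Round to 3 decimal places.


M = sum(count * atomic_mass) over atoms.
M = 10*12.011 + 21*1.008 + 1*35.453
M = 120.11 + 21.168 + 35.453
M = 176.731 g/mol, rounded to 3 dp:

176.731 g/mol


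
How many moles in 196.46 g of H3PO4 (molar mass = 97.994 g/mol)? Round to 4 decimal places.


n = mass / M
n = 196.46 / 97.994
n = 2.00481662 mol, rounded to 4 dp:

2.0048 mol


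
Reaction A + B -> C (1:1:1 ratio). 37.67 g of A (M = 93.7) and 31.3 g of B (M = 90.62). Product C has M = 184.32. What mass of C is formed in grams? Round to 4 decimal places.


Find moles of each reactant; the smaller value is the limiting reagent in a 1:1:1 reaction, so moles_C equals moles of the limiter.
n_A = mass_A / M_A = 37.67 / 93.7 = 0.402028 mol
n_B = mass_B / M_B = 31.3 / 90.62 = 0.345398 mol
Limiting reagent: B (smaller), n_limiting = 0.345398 mol
mass_C = n_limiting * M_C = 0.345398 * 184.32
mass_C = 63.66375936 g, rounded to 4 dp:

63.6638 g


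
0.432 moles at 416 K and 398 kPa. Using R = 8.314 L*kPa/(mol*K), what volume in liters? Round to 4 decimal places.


PV = nRT, solve for V = nRT / P.
nRT = 0.432 * 8.314 * 416 = 1494.1256
V = 1494.1256 / 398
V = 3.75408442 L, rounded to 4 dp:

3.7541 L


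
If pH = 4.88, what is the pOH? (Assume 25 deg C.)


At 25 deg C, pH + pOH = 14.
pOH = 14 - pH = 14 - 4.88
pOH = 9.12:

9.12


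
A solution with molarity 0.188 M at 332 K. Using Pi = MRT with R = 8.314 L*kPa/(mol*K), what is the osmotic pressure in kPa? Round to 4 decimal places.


Osmotic pressure (van't Hoff): Pi = M*R*T.
RT = 8.314 * 332 = 2760.248
Pi = 0.188 * 2760.248
Pi = 518.926624 kPa, rounded to 4 dp:

518.9266 kPa


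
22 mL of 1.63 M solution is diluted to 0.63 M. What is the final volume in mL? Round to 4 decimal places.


Dilution: M1*V1 = M2*V2, solve for V2.
V2 = M1*V1 / M2
V2 = 1.63 * 22 / 0.63
V2 = 35.86 / 0.63
V2 = 56.92063492 mL, rounded to 4 dp:

56.9206 mL


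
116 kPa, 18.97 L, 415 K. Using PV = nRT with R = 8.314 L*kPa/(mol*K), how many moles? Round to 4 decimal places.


PV = nRT, solve for n = PV / (RT).
PV = 116 * 18.97 = 2200.52
RT = 8.314 * 415 = 3450.31
n = 2200.52 / 3450.31
n = 0.63777458 mol, rounded to 4 dp:

0.6378 mol


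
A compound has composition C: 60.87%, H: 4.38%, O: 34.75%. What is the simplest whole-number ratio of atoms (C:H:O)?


Assume 100 g of compound, divide each mass% by atomic mass to get moles, then normalize by the smallest to get a raw atom ratio.
Moles per 100 g: C: 60.87/12.011 = 5.0679, H: 4.38/1.008 = 4.3452, O: 34.75/15.999 = 2.172
Raw ratio (divide by min = 2.172): C: 2.333, H: 2.001, O: 1.0
Multiply by 3 to clear fractions: C: 7.0 ~= 7, H: 6.002 ~= 6, O: 3.0 ~= 3
Reduce by GCD to get the simplest whole-number ratio:

7:6:3


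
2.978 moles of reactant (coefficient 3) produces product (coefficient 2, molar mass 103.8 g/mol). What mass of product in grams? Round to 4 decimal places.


Use the coefficient ratio to convert reactant moles to product moles, then multiply by the product's molar mass.
moles_P = moles_R * (coeff_P / coeff_R) = 2.978 * (2/3) = 1.985333
mass_P = moles_P * M_P = 1.985333 * 103.8
mass_P = 206.0775654 g, rounded to 4 dp:

206.0776 g


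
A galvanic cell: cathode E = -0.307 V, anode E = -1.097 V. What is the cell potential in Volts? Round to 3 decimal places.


Standard cell potential: E_cell = E_cathode - E_anode.
E_cell = -0.307 - (-1.097)
E_cell = 0.79 V, rounded to 3 dp:

0.790 V


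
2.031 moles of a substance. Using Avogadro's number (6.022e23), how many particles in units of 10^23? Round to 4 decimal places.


N = n * NA, then divide by 1e23 for the requested units.
N / 1e23 = n * 6.022
N / 1e23 = 2.031 * 6.022
N / 1e23 = 12.230682, rounded to 4 dp:

12.2307


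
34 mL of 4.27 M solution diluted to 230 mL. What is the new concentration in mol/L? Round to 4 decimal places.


Dilution: M1*V1 = M2*V2, solve for M2.
M2 = M1*V1 / V2
M2 = 4.27 * 34 / 230
M2 = 145.18 / 230
M2 = 0.63121739 mol/L, rounded to 4 dp:

0.6312 mol/L


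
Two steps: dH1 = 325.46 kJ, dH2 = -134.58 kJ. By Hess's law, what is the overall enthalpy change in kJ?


Hess's law: enthalpy is a state function, so add the step enthalpies.
dH_total = dH1 + dH2 = 325.46 + (-134.58)
dH_total = 190.88 kJ:

190.88 kJ


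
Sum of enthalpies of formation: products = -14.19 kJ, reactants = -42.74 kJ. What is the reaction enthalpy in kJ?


dH_rxn = sum(dH_f products) - sum(dH_f reactants)
dH_rxn = -14.19 - (-42.74)
dH_rxn = 28.55 kJ:

28.55 kJ


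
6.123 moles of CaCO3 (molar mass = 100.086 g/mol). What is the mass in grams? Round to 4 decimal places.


mass = n * M
mass = 6.123 * 100.086
mass = 612.826578 g, rounded to 4 dp:

612.8266 g


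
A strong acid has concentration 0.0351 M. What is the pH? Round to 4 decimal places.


A strong acid dissociates completely, so [H+] equals the given concentration.
pH = -log10([H+]) = -log10(0.0351)
pH = 1.45469288, rounded to 4 dp:

1.4547


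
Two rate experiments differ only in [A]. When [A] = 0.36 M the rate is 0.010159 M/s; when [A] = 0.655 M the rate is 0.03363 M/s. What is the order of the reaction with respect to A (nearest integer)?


Rate is proportional to [A]^n, so rate2/rate1 = ([A]2/[A]1)^n. Take logs to solve for n.
rate2/rate1 = 0.03363 / 0.010159 = 3.3104
[A]2/[A]1 = 0.655 / 0.36 = 1.8194
n = ln(3.3104) / ln(1.8194) = 2.0
Nearest integer order:

2


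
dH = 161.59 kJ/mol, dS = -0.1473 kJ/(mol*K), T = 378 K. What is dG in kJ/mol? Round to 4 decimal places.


Gibbs: dG = dH - T*dS (consistent units, dS already in kJ/(mol*K)).
T*dS = 378 * -0.1473 = -55.6794
dG = 161.59 - (-55.6794)
dG = 217.2694 kJ/mol, rounded to 4 dp:

217.2694 kJ/mol


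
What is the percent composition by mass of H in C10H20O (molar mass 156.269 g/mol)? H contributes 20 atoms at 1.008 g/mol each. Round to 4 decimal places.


pct = 100 * (n_elem * M_elem) / M_total
mass_contribution = 20 * 1.008 = 20.16 g/mol
pct = 100 * 20.16 / 156.269
pct = 12.90083126 %, rounded to 4 dp:

12.9008 %


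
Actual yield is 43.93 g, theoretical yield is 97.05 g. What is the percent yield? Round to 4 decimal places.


% yield = 100 * actual / theoretical
% yield = 100 * 43.93 / 97.05
% yield = 45.26532715 %, rounded to 4 dp:

45.2653 %


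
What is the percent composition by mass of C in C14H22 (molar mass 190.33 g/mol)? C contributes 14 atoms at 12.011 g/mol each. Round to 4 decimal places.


pct = 100 * (n_elem * M_elem) / M_total
mass_contribution = 14 * 12.011 = 168.154 g/mol
pct = 100 * 168.154 / 190.33
pct = 88.34865759 %, rounded to 4 dp:

88.3487 %


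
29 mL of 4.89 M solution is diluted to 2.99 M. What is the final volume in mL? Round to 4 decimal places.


Dilution: M1*V1 = M2*V2, solve for V2.
V2 = M1*V1 / M2
V2 = 4.89 * 29 / 2.99
V2 = 141.81 / 2.99
V2 = 47.42809365 mL, rounded to 4 dp:

47.4281 mL


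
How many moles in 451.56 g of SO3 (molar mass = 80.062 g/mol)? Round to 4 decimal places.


n = mass / M
n = 451.56 / 80.062
n = 5.6401289 mol, rounded to 4 dp:

5.6401 mol


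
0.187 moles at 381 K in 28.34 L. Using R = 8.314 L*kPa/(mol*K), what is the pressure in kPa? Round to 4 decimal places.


PV = nRT, solve for P = nRT / V.
nRT = 0.187 * 8.314 * 381 = 592.3476
P = 592.3476 / 28.34
P = 20.90146789 kPa, rounded to 4 dp:

20.9015 kPa


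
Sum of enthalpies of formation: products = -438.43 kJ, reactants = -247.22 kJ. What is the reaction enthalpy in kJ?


dH_rxn = sum(dH_f products) - sum(dH_f reactants)
dH_rxn = -438.43 - (-247.22)
dH_rxn = -191.21 kJ:

-191.21 kJ


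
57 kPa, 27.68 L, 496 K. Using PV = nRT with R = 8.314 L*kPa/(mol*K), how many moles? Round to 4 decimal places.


PV = nRT, solve for n = PV / (RT).
PV = 57 * 27.68 = 1577.76
RT = 8.314 * 496 = 4123.744
n = 1577.76 / 4123.744
n = 0.38260377 mol, rounded to 4 dp:

0.3826 mol


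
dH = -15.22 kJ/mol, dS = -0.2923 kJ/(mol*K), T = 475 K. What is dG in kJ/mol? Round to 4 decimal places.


Gibbs: dG = dH - T*dS (consistent units, dS already in kJ/(mol*K)).
T*dS = 475 * -0.2923 = -138.8425
dG = -15.22 - (-138.8425)
dG = 123.6225 kJ/mol, rounded to 4 dp:

123.6225 kJ/mol


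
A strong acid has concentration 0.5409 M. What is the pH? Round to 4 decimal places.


A strong acid dissociates completely, so [H+] equals the given concentration.
pH = -log10([H+]) = -log10(0.5409)
pH = 0.26688302, rounded to 4 dp:

0.2669


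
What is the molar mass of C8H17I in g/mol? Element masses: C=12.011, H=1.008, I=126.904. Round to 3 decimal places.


M = sum(count * atomic_mass) over atoms.
M = 8*12.011 + 17*1.008 + 1*126.904
M = 96.088 + 17.136 + 126.904
M = 240.128 g/mol, rounded to 3 dp:

240.128 g/mol


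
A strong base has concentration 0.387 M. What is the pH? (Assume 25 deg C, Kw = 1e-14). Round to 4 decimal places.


A strong base dissociates completely, so [OH-] equals the given concentration.
pOH = -log10([OH-]) = -log10(0.387) = 0.412289
pH = 14 - pOH = 14 - 0.412289
pH = 13.587711, rounded to 4 dp:

13.5877


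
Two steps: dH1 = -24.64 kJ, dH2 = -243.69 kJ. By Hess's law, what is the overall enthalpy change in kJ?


Hess's law: enthalpy is a state function, so add the step enthalpies.
dH_total = dH1 + dH2 = -24.64 + (-243.69)
dH_total = -268.33 kJ:

-268.33 kJ


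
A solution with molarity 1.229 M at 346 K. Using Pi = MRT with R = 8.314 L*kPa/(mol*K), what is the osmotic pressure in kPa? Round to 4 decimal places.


Osmotic pressure (van't Hoff): Pi = M*R*T.
RT = 8.314 * 346 = 2876.644
Pi = 1.229 * 2876.644
Pi = 3535.395476 kPa, rounded to 4 dp:

3535.3955 kPa


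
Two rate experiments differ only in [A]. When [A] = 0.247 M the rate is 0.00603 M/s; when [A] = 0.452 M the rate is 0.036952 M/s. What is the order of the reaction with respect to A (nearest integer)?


Rate is proportional to [A]^n, so rate2/rate1 = ([A]2/[A]1)^n. Take logs to solve for n.
rate2/rate1 = 0.036952 / 0.00603 = 6.128
[A]2/[A]1 = 0.452 / 0.247 = 1.83
n = ln(6.128) / ln(1.83) = 3.0
Nearest integer order:

3


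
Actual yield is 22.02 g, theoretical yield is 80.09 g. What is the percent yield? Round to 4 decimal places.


% yield = 100 * actual / theoretical
% yield = 100 * 22.02 / 80.09
% yield = 27.49406917 %, rounded to 4 dp:

27.4941 %


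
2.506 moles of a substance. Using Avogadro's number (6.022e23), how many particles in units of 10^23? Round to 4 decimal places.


N = n * NA, then divide by 1e23 for the requested units.
N / 1e23 = n * 6.022
N / 1e23 = 2.506 * 6.022
N / 1e23 = 15.091132, rounded to 4 dp:

15.0911


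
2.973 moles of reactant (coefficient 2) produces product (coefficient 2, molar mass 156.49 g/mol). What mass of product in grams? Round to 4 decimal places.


Use the coefficient ratio to convert reactant moles to product moles, then multiply by the product's molar mass.
moles_P = moles_R * (coeff_P / coeff_R) = 2.973 * (2/2) = 2.973
mass_P = moles_P * M_P = 2.973 * 156.49
mass_P = 465.24477 g, rounded to 4 dp:

465.2448 g


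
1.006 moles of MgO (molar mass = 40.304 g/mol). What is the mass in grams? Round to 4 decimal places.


mass = n * M
mass = 1.006 * 40.304
mass = 40.545824 g, rounded to 4 dp:

40.5458 g


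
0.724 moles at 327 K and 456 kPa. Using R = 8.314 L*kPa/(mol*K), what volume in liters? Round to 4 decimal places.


PV = nRT, solve for V = nRT / P.
nRT = 0.724 * 8.314 * 327 = 1968.3229
V = 1968.3229 / 456
V = 4.31649759 L, rounded to 4 dp:

4.3165 L


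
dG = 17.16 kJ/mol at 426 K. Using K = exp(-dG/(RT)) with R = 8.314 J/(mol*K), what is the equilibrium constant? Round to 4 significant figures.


dG is in kJ/mol; multiply by 1000 to match R in J/(mol*K).
RT = 8.314 * 426 = 3541.764 J/mol
exponent = -dG*1000 / (RT) = -(17.16*1000) / 3541.764 = -4.84504332
K = exp(-4.84504332)
K = 0.0078672766, rounded to 4 significant figures:

0.007867


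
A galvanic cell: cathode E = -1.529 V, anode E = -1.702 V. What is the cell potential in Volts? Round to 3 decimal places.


Standard cell potential: E_cell = E_cathode - E_anode.
E_cell = -1.529 - (-1.702)
E_cell = 0.173 V, rounded to 3 dp:

0.173 V


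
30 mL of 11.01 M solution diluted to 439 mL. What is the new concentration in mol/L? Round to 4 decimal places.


Dilution: M1*V1 = M2*V2, solve for M2.
M2 = M1*V1 / V2
M2 = 11.01 * 30 / 439
M2 = 330.3 / 439
M2 = 0.7523918 mol/L, rounded to 4 dp:

0.7524 mol/L


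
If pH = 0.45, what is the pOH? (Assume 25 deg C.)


At 25 deg C, pH + pOH = 14.
pOH = 14 - pH = 14 - 0.45
pOH = 13.55:

13.55


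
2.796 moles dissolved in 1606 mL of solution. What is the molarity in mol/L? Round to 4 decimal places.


Convert volume to liters: V_L = V_mL / 1000.
V_L = 1606 / 1000 = 1.606 L
M = n / V_L = 2.796 / 1.606
M = 1.74097136 mol/L, rounded to 4 dp:

1.7410 mol/L


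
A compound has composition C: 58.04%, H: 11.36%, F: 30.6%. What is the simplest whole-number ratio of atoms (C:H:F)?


Assume 100 g of compound, divide each mass% by atomic mass to get moles, then normalize by the smallest to get a raw atom ratio.
Moles per 100 g: C: 58.04/12.011 = 4.8322, H: 11.36/1.008 = 11.2698, F: 30.6/18.998 = 1.6107
Raw ratio (divide by min = 1.6107): C: 3.0, H: 6.997, F: 1.0
Multiply by 1 to clear fractions: C: 3.0 ~= 3, H: 6.997 ~= 7, F: 1.0 ~= 1
Reduce by GCD to get the simplest whole-number ratio:

3:7:1


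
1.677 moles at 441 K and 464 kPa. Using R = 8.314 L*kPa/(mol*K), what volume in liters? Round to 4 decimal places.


PV = nRT, solve for V = nRT / P.
nRT = 1.677 * 8.314 * 441 = 6148.6769
V = 6148.6769 / 464
V = 13.25145884 L, rounded to 4 dp:

13.2515 L


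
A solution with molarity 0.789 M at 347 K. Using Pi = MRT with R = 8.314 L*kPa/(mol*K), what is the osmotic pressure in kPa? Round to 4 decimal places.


Osmotic pressure (van't Hoff): Pi = M*R*T.
RT = 8.314 * 347 = 2884.958
Pi = 0.789 * 2884.958
Pi = 2276.231862 kPa, rounded to 4 dp:

2276.2319 kPa


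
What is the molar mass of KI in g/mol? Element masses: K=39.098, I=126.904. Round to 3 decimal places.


M = sum(count * atomic_mass) over atoms.
M = 1*39.098 + 1*126.904
M = 39.098 + 126.904
M = 166.002 g/mol, rounded to 3 dp:

166.002 g/mol


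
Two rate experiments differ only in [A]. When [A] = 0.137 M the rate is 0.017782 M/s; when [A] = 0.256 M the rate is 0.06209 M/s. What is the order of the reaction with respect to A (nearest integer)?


Rate is proportional to [A]^n, so rate2/rate1 = ([A]2/[A]1)^n. Take logs to solve for n.
rate2/rate1 = 0.06209 / 0.017782 = 3.4917
[A]2/[A]1 = 0.256 / 0.137 = 1.8686
n = ln(3.4917) / ln(1.8686) = 2.0
Nearest integer order:

2


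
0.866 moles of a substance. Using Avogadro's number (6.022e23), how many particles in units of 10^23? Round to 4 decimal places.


N = n * NA, then divide by 1e23 for the requested units.
N / 1e23 = n * 6.022
N / 1e23 = 0.866 * 6.022
N / 1e23 = 5.215052, rounded to 4 dp:

5.2151


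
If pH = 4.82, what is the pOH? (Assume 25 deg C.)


At 25 deg C, pH + pOH = 14.
pOH = 14 - pH = 14 - 4.82
pOH = 9.18:

9.18


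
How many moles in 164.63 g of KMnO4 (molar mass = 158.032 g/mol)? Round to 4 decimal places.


n = mass / M
n = 164.63 / 158.032
n = 1.04175104 mol, rounded to 4 dp:

1.0418 mol


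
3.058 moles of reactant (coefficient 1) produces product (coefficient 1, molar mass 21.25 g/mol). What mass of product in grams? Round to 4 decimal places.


Use the coefficient ratio to convert reactant moles to product moles, then multiply by the product's molar mass.
moles_P = moles_R * (coeff_P / coeff_R) = 3.058 * (1/1) = 3.058
mass_P = moles_P * M_P = 3.058 * 21.25
mass_P = 64.9825 g, rounded to 4 dp:

64.9825 g


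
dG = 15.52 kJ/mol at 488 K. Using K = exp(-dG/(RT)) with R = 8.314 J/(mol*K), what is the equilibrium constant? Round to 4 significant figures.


dG is in kJ/mol; multiply by 1000 to match R in J/(mol*K).
RT = 8.314 * 488 = 4057.232 J/mol
exponent = -dG*1000 / (RT) = -(15.52*1000) / 4057.232 = -3.82526806
K = exp(-3.82526806)
K = 0.021812588, rounded to 4 significant figures:

0.02181


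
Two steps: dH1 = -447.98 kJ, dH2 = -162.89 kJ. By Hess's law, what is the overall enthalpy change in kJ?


Hess's law: enthalpy is a state function, so add the step enthalpies.
dH_total = dH1 + dH2 = -447.98 + (-162.89)
dH_total = -610.87 kJ:

-610.87 kJ


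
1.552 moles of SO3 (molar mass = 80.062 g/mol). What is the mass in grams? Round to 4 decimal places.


mass = n * M
mass = 1.552 * 80.062
mass = 124.256224 g, rounded to 4 dp:

124.2562 g


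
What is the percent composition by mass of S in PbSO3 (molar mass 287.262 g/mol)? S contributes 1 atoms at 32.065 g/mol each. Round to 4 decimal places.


pct = 100 * (n_elem * M_elem) / M_total
mass_contribution = 1 * 32.065 = 32.065 g/mol
pct = 100 * 32.065 / 287.262
pct = 11.16228391 %, rounded to 4 dp:

11.1623 %


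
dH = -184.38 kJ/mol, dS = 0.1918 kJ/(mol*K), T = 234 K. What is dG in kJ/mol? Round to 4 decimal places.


Gibbs: dG = dH - T*dS (consistent units, dS already in kJ/(mol*K)).
T*dS = 234 * 0.1918 = 44.8812
dG = -184.38 - (44.8812)
dG = -229.2612 kJ/mol, rounded to 4 dp:

-229.2612 kJ/mol


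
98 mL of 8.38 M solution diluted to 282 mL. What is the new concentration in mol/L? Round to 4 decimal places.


Dilution: M1*V1 = M2*V2, solve for M2.
M2 = M1*V1 / V2
M2 = 8.38 * 98 / 282
M2 = 821.24 / 282
M2 = 2.91219858 mol/L, rounded to 4 dp:

2.9122 mol/L


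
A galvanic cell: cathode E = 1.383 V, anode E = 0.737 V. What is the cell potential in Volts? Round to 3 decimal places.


Standard cell potential: E_cell = E_cathode - E_anode.
E_cell = 1.383 - (0.737)
E_cell = 0.646 V, rounded to 3 dp:

0.646 V


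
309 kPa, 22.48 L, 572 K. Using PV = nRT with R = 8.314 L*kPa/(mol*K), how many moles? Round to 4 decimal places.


PV = nRT, solve for n = PV / (RT).
PV = 309 * 22.48 = 6946.32
RT = 8.314 * 572 = 4755.608
n = 6946.32 / 4755.608
n = 1.46065866 mol, rounded to 4 dp:

1.4607 mol


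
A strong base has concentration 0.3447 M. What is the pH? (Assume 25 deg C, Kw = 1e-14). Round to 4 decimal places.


A strong base dissociates completely, so [OH-] equals the given concentration.
pOH = -log10([OH-]) = -log10(0.3447) = 0.462559
pH = 14 - pOH = 14 - 0.462559
pH = 13.537441, rounded to 4 dp:

13.5374


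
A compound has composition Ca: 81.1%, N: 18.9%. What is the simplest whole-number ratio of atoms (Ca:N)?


Assume 100 g of compound, divide each mass% by atomic mass to get moles, then normalize by the smallest to get a raw atom ratio.
Moles per 100 g: Ca: 81.1/40.078 = 2.0236, N: 18.9/14.007 = 1.3493
Raw ratio (divide by min = 1.3493): Ca: 1.5, N: 1.0
Multiply by 2 to clear fractions: Ca: 2.999 ~= 3, N: 2.0 ~= 2
Reduce by GCD to get the simplest whole-number ratio:

3:2


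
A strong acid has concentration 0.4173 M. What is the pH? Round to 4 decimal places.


A strong acid dissociates completely, so [H+] equals the given concentration.
pH = -log10([H+]) = -log10(0.4173)
pH = 0.37955162, rounded to 4 dp:

0.3796


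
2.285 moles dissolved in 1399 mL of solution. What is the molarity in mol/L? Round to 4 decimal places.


Convert volume to liters: V_L = V_mL / 1000.
V_L = 1399 / 1000 = 1.399 L
M = n / V_L = 2.285 / 1.399
M = 1.63330951 mol/L, rounded to 4 dp:

1.6333 mol/L


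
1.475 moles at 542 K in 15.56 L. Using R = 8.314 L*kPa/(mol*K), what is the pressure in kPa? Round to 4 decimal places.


PV = nRT, solve for P = nRT / V.
nRT = 1.475 * 8.314 * 542 = 6646.6273
P = 6646.6273 / 15.56
P = 427.16113753 kPa, rounded to 4 dp:

427.1611 kPa


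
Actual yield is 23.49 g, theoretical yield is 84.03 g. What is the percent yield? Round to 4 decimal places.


% yield = 100 * actual / theoretical
% yield = 100 * 23.49 / 84.03
% yield = 27.95430203 %, rounded to 4 dp:

27.9543 %


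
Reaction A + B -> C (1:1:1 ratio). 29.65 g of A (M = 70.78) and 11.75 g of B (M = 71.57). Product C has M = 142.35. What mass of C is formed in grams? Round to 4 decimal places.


Find moles of each reactant; the smaller value is the limiting reagent in a 1:1:1 reaction, so moles_C equals moles of the limiter.
n_A = mass_A / M_A = 29.65 / 70.78 = 0.418904 mol
n_B = mass_B / M_B = 11.75 / 71.57 = 0.164175 mol
Limiting reagent: B (smaller), n_limiting = 0.164175 mol
mass_C = n_limiting * M_C = 0.164175 * 142.35
mass_C = 23.37031125 g, rounded to 4 dp:

23.3703 g


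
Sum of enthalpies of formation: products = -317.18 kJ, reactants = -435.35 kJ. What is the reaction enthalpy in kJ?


dH_rxn = sum(dH_f products) - sum(dH_f reactants)
dH_rxn = -317.18 - (-435.35)
dH_rxn = 118.17 kJ:

118.17 kJ


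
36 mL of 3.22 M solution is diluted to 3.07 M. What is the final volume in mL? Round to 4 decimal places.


Dilution: M1*V1 = M2*V2, solve for V2.
V2 = M1*V1 / M2
V2 = 3.22 * 36 / 3.07
V2 = 115.92 / 3.07
V2 = 37.75895765 mL, rounded to 4 dp:

37.7590 mL


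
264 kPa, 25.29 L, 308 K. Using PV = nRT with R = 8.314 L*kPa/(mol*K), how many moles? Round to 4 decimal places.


PV = nRT, solve for n = PV / (RT).
PV = 264 * 25.29 = 6676.56
RT = 8.314 * 308 = 2560.712
n = 6676.56 / 2560.712
n = 2.60730609 mol, rounded to 4 dp:

2.6073 mol


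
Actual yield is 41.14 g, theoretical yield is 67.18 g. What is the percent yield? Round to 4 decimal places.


% yield = 100 * actual / theoretical
% yield = 100 * 41.14 / 67.18
% yield = 61.23846383 %, rounded to 4 dp:

61.2385 %


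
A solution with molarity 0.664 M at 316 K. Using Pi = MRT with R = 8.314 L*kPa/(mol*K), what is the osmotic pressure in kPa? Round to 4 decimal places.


Osmotic pressure (van't Hoff): Pi = M*R*T.
RT = 8.314 * 316 = 2627.224
Pi = 0.664 * 2627.224
Pi = 1744.476736 kPa, rounded to 4 dp:

1744.4767 kPa


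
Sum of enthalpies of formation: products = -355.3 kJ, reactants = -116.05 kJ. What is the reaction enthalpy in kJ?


dH_rxn = sum(dH_f products) - sum(dH_f reactants)
dH_rxn = -355.3 - (-116.05)
dH_rxn = -239.25 kJ:

-239.25 kJ


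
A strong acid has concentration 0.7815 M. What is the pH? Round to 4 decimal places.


A strong acid dissociates completely, so [H+] equals the given concentration.
pH = -log10([H+]) = -log10(0.7815)
pH = 0.10707102, rounded to 4 dp:

0.1071


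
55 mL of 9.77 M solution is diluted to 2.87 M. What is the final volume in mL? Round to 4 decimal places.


Dilution: M1*V1 = M2*V2, solve for V2.
V2 = M1*V1 / M2
V2 = 9.77 * 55 / 2.87
V2 = 537.35 / 2.87
V2 = 187.22996516 mL, rounded to 4 dp:

187.2300 mL


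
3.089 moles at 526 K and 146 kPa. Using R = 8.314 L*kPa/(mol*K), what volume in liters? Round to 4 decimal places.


PV = nRT, solve for V = nRT / P.
nRT = 3.089 * 8.314 * 526 = 13508.7036
V = 13508.7036 / 146
V = 92.52536712 L, rounded to 4 dp:

92.5254 L


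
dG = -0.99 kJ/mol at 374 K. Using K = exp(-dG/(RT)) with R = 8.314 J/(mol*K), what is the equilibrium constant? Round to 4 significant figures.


dG is in kJ/mol; multiply by 1000 to match R in J/(mol*K).
RT = 8.314 * 374 = 3109.436 J/mol
exponent = -dG*1000 / (RT) = -(-0.99*1000) / 3109.436 = 0.31838571
K = exp(0.31838571)
K = 1.3749065, rounded to 4 significant figures:

1.375


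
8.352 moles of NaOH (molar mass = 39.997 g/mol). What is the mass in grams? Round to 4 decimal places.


mass = n * M
mass = 8.352 * 39.997
mass = 334.054944 g, rounded to 4 dp:

334.0549 g


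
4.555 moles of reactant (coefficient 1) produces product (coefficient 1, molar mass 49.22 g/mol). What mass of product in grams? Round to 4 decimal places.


Use the coefficient ratio to convert reactant moles to product moles, then multiply by the product's molar mass.
moles_P = moles_R * (coeff_P / coeff_R) = 4.555 * (1/1) = 4.555
mass_P = moles_P * M_P = 4.555 * 49.22
mass_P = 224.1971 g, rounded to 4 dp:

224.1971 g


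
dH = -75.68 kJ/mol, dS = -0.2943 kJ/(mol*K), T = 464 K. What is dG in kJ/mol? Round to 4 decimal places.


Gibbs: dG = dH - T*dS (consistent units, dS already in kJ/(mol*K)).
T*dS = 464 * -0.2943 = -136.5552
dG = -75.68 - (-136.5552)
dG = 60.8752 kJ/mol, rounded to 4 dp:

60.8752 kJ/mol


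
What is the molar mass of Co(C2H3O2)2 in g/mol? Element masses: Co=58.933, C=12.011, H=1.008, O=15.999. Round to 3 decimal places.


M = sum(count * atomic_mass) over atoms.
M = 1*58.933 + 4*12.011 + 6*1.008 + 4*15.999
M = 58.933 + 48.044 + 6.048 + 63.996
M = 177.021 g/mol, rounded to 3 dp:

177.021 g/mol


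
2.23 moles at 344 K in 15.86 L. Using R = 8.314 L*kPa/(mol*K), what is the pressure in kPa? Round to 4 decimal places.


PV = nRT, solve for P = nRT / V.
nRT = 2.23 * 8.314 * 344 = 6377.8357
P = 6377.8357 / 15.86
P = 402.13339849 kPa, rounded to 4 dp:

402.1334 kPa


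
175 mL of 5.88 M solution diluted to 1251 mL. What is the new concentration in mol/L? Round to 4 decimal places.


Dilution: M1*V1 = M2*V2, solve for M2.
M2 = M1*V1 / V2
M2 = 5.88 * 175 / 1251
M2 = 1029.0 / 1251
M2 = 0.82254197 mol/L, rounded to 4 dp:

0.8225 mol/L


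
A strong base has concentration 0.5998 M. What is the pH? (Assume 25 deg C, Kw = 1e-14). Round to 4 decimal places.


A strong base dissociates completely, so [OH-] equals the given concentration.
pOH = -log10([OH-]) = -log10(0.5998) = 0.221994
pH = 14 - pOH = 14 - 0.221994
pH = 13.778006, rounded to 4 dp:

13.7780


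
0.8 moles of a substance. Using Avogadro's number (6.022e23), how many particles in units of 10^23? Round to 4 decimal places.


N = n * NA, then divide by 1e23 for the requested units.
N / 1e23 = n * 6.022
N / 1e23 = 0.8 * 6.022
N / 1e23 = 4.8176, rounded to 4 dp:

4.8176


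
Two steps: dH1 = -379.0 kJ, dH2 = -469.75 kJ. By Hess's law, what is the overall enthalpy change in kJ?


Hess's law: enthalpy is a state function, so add the step enthalpies.
dH_total = dH1 + dH2 = -379.0 + (-469.75)
dH_total = -848.75 kJ:

-848.75 kJ


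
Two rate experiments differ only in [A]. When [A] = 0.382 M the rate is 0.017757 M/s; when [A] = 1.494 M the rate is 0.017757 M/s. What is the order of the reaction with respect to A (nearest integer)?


Rate is proportional to [A]^n, so rate2/rate1 = ([A]2/[A]1)^n. Take logs to solve for n.
rate2/rate1 = 0.017757 / 0.017757 = 1.0
[A]2/[A]1 = 1.494 / 0.382 = 3.911
n = ln(1.0) / ln(3.911) = 0.0
Nearest integer order:

0


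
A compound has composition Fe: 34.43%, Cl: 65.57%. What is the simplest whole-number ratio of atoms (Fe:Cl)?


Assume 100 g of compound, divide each mass% by atomic mass to get moles, then normalize by the smallest to get a raw atom ratio.
Moles per 100 g: Fe: 34.43/55.845 = 0.6165, Cl: 65.57/35.453 = 1.8495
Raw ratio (divide by min = 0.6165): Fe: 1.0, Cl: 3.0
Multiply by 1 to clear fractions: Fe: 1.0 ~= 1, Cl: 3.0 ~= 3
Reduce by GCD to get the simplest whole-number ratio:

1:3
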